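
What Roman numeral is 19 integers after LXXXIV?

LXXXIV = 84
84 + 19 = 103

CIII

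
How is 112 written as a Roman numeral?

Convert 112 to Roman numerals:
  112 contains 1×100 (C)
  12 contains 1×10 (X)
  2 contains 2×1 (II)

CXII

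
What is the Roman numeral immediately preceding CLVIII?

CLVIII = 158; previous is 157

CLVII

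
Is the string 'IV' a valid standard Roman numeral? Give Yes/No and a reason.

'IV': Check the rules: uses only the symbols I, V, X, L, C, D, M; no symbol is repeated more than three times in a row; V, L and D each appear at most once; the only place a smaller symbol precedes a larger one is the allowed subtractive pair IV, the symbol right after such a pair (if any) is smaller than the pair's first symbol, and otherwise the values never increase from left to right. Value: IV = 4. So it is a valid standard Roman numeral.

Yes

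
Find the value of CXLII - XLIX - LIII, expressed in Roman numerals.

CXLII = 142, XLIX = 49, LIII = 53
142 - 49 = 93
93 - 53 = 40

XL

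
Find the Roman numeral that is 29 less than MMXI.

MMXI = 2011
2011 - 29 = 1982

MCMLXXXII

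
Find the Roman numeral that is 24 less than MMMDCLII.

MMMDCLII = 3652
3652 - 24 = 3628

MMMDCXXVIII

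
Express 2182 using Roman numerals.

Convert 2182 to Roman numerals:
  2182 contains 2×1000 (MM)
  182 contains 1×100 (C)
  82 contains 1×50 (L)
  32 contains 3×10 (XXX)
  2 contains 2×1 (II)

MMCLXXXII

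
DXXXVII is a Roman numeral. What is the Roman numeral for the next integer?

DXXXVII = 537, so the next integer is 537 + 1 = 538

DXXXVIII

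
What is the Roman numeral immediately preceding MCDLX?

MCDLX = 1460; previous is 1459

MCDLIX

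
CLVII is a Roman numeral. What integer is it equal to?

CLVII: C=100, L=50, V=5, I=1, I=1
100 + 50 + 5 + 1 + 1 = 157

157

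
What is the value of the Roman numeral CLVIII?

CLVIII: C=100, L=50, V=5, I=1, I=1, I=1
100 + 50 + 5 + 1 + 1 + 1 = 158

158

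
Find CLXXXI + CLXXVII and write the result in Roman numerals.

CLXXXI = 181
CLXXVII = 177
181 + 177 = 358

CCCLVIII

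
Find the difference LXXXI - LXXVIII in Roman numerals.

LXXXI = 81
LXXVIII = 78
81 - 78 = 3

III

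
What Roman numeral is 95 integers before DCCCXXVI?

DCCCXXVI = 826
826 - 95 = 731

DCCXXXI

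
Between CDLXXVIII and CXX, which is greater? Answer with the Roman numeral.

CDLXXVIII = 478
CXX = 120
478 is larger

CDLXXVIII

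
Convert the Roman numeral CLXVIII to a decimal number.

CLXVIII: C=100, L=50, X=10, V=5, I=1, I=1, I=1
100 + 50 + 10 + 5 + 1 + 1 + 1 = 168

168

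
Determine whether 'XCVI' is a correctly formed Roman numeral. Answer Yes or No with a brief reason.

'XCVI': Check the rules: uses only the symbols I, V, X, L, C, D, M; no symbol is repeated more than three times in a row; V, L and D each appear at most once; the only place a smaller symbol precedes a larger one is the allowed subtractive pair XC, the symbol right after such a pair (if any) is smaller than the pair's first symbol, and otherwise the values never increase from left to right. Value: XC (90) + V (5) + I (1) = 96. So it is a valid standard Roman numeral.

Yes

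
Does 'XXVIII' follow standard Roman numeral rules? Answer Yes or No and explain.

'XXVIII': Check the rules: uses only the symbols I, V, X, L, C, D, M; no symbol is repeated more than three times in a row; V, L and D each appear at most once; no smaller symbol precedes a larger one (values never increase from left to right). Value: X (10) + X (10) + V (5) + I (1) + I (1) + I (1) = 28. So it is a valid standard Roman numeral.

Yes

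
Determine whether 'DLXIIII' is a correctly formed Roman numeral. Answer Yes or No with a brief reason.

'DLXIIII': More than 3 consecutive I's

No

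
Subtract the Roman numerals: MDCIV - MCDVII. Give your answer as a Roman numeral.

MDCIV = 1604
MCDVII = 1407
1604 - 1407 = 197

CXCVII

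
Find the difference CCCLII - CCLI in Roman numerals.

CCCLII = 352
CCLI = 251
352 - 251 = 101

CI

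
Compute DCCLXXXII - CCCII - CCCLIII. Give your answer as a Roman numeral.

DCCLXXXII = 782, CCCII = 302, CCCLIII = 353
782 - 302 = 480
480 - 353 = 127

CXXVII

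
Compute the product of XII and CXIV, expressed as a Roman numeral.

XII = 12
CXIV = 114
12 × 114 = 1368

MCCCLXVIII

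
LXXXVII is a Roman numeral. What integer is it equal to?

LXXXVII: L=50, X=10, X=10, X=10, V=5, I=1, I=1
50 + 10 + 10 + 10 + 5 + 1 + 1 = 87

87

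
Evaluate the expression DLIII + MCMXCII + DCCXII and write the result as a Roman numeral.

DLIII = 553, MCMXCII = 1992, DCCXII = 712
553 + 1992 = 2545
2545 + 712 = 3257

MMMCCLVII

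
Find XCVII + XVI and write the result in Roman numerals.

XCVII = 97
XVI = 16
97 + 16 = 113

CXIII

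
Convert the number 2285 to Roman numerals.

Convert 2285 to Roman numerals:
  2285 contains 2×1000 (MM)
  285 contains 2×100 (CC)
  85 contains 1×50 (L)
  35 contains 3×10 (XXX)
  5 contains 1×5 (V)

MMCCLXXXV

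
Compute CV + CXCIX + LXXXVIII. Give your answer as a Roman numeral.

CV = 105, CXCIX = 199, LXXXVIII = 88
105 + 199 = 304
304 + 88 = 392

CCCXCII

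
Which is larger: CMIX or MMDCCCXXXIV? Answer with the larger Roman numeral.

CMIX = 909
MMDCCCXXXIV = 2834
2834 is larger

MMDCCCXXXIV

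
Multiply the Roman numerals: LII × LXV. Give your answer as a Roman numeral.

LII = 52
LXV = 65
52 × 65 = 3380

MMMCCCLXXX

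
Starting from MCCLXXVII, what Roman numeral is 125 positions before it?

MCCLXXVII = 1277
1277 - 125 = 1152

MCLII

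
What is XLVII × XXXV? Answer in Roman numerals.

XLVII = 47
XXXV = 35
47 × 35 = 1645

MDCXLV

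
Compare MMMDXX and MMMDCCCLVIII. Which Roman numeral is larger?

MMMDXX = 3520
MMMDCCCLVIII = 3858
3858 is larger

MMMDCCCLVIII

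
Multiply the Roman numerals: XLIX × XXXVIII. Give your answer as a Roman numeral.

XLIX = 49
XXXVIII = 38
49 × 38 = 1862

MDCCCLXII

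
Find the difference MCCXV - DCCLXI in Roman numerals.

MCCXV = 1215
DCCLXI = 761
1215 - 761 = 454

CDLIV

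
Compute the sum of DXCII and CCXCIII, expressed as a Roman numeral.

DXCII = 592
CCXCIII = 293
592 + 293 = 885

DCCCLXXXV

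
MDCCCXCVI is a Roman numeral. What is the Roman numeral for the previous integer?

MDCCCXCVI = 1896; previous is 1895

MDCCCXCV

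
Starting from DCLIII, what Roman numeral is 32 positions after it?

DCLIII = 653
653 + 32 = 685

DCLXXXV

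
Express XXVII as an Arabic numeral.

XXVII: X=10, X=10, V=5, I=1, I=1
10 + 10 + 5 + 1 + 1 = 27

27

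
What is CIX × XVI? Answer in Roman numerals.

CIX = 109
XVI = 16
109 × 16 = 1744

MDCCXLIV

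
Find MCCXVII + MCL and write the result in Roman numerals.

MCCXVII = 1217
MCL = 1150
1217 + 1150 = 2367

MMCCCLXVII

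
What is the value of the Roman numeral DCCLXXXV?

DCCLXXXV: D=500, C=100, C=100, L=50, X=10, X=10, X=10, V=5
500 + 100 + 100 + 50 + 10 + 10 + 10 + 5 = 785

785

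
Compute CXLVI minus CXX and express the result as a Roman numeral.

CXLVI = 146
CXX = 120
146 - 120 = 26

XXVI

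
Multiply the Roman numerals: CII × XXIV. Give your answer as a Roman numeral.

CII = 102
XXIV = 24
102 × 24 = 2448

MMCDXLVIII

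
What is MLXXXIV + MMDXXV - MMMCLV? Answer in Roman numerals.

MLXXXIV = 1084, MMDXXV = 2525, MMMCLV = 3155
1084 + 2525 = 3609
3609 - 3155 = 454

CDLIV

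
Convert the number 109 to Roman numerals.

Convert 109 to Roman numerals:
  109 contains 1×100 (C)
  9 contains 1×9 (IX)

CIX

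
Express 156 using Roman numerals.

Convert 156 to Roman numerals:
  156 contains 1×100 (C)
  56 contains 1×50 (L)
  6 contains 1×5 (V)
  1 contains 1×1 (I)

CLVI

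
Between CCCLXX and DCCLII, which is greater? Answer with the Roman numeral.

CCCLXX = 370
DCCLII = 752
752 is larger

DCCLII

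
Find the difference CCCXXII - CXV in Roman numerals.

CCCXXII = 322
CXV = 115
322 - 115 = 207

CCVII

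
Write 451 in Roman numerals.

Convert 451 to Roman numerals:
  451 contains 1×400 (CD)
  51 contains 1×50 (L)
  1 contains 1×1 (I)

CDLI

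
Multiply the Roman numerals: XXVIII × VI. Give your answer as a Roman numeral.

XXVIII = 28
VI = 6
28 × 6 = 168

CLXVIII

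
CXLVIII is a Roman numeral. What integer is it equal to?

CXLVIII: C=100, XL=40, V=5, I=1, I=1, I=1
100 + 40 + 5 + 1 + 1 + 1 = 148

148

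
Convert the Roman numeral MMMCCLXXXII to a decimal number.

MMMCCLXXXII: M=1000, M=1000, M=1000, C=100, C=100, L=50, X=10, X=10, X=10, I=1, I=1
1000 + 1000 + 1000 + 100 + 100 + 50 + 10 + 10 + 10 + 1 + 1 = 3282

3282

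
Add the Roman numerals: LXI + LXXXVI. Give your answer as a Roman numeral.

LXI = 61
LXXXVI = 86
61 + 86 = 147

CXLVII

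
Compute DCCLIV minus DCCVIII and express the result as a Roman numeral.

DCCLIV = 754
DCCVIII = 708
754 - 708 = 46

XLVI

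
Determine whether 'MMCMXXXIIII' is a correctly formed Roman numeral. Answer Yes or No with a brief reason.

'MMCMXXXIIII': More than 3 consecutive I's

No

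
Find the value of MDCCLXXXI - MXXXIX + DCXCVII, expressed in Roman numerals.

MDCCLXXXI = 1781, MXXXIX = 1039, DCXCVII = 697
1781 - 1039 = 742
742 + 697 = 1439

MCDXXXIX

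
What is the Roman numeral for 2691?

Convert 2691 to Roman numerals:
  2691 contains 2×1000 (MM)
  691 contains 1×500 (D)
  191 contains 1×100 (C)
  91 contains 1×90 (XC)
  1 contains 1×1 (I)

MMDCXCI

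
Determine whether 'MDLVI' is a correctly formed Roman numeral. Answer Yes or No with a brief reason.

'MDLVI': Check the rules: uses only the symbols I, V, X, L, C, D, M; no symbol is repeated more than three times in a row; V, L and D each appear at most once; no smaller symbol precedes a larger one (values never increase from left to right). Value: M (1000) + D (500) + L (50) + V (5) + I (1) = 1556. So it is a valid standard Roman numeral.

Yes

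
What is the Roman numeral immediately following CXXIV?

CXXIV = 124, so the next integer is 124 + 1 = 125

CXXV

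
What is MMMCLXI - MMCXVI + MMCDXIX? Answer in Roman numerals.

MMMCLXI = 3161, MMCXVI = 2116, MMCDXIX = 2419
3161 - 2116 = 1045
1045 + 2419 = 3464

MMMCDLXIV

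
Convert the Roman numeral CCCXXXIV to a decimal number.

CCCXXXIV: C=100, C=100, C=100, X=10, X=10, X=10, IV=4
100 + 100 + 100 + 10 + 10 + 10 + 4 = 334

334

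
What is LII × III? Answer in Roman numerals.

LII = 52
III = 3
52 × 3 = 156

CLVI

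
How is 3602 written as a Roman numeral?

Convert 3602 to Roman numerals:
  3602 contains 3×1000 (MMM)
  602 contains 1×500 (D)
  102 contains 1×100 (C)
  2 contains 2×1 (II)

MMMDCII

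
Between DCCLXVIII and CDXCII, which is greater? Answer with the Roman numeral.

DCCLXVIII = 768
CDXCII = 492
768 is larger

DCCLXVIII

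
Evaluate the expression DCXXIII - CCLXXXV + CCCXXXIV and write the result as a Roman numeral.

DCXXIII = 623, CCLXXXV = 285, CCCXXXIV = 334
623 - 285 = 338
338 + 334 = 672

DCLXXII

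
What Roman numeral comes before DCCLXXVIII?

DCCLXXVIII = 778, so the previous integer is 778 - 1 = 777

DCCLXXVII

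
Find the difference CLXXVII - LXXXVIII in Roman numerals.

CLXXVII = 177
LXXXVIII = 88
177 - 88 = 89

LXXXIX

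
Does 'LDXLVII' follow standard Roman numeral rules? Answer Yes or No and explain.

'LDXLVII': L should not appear more than once

No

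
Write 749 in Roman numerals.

Convert 749 to Roman numerals:
  749 contains 1×500 (D)
  249 contains 2×100 (CC)
  49 contains 1×40 (XL)
  9 contains 1×9 (IX)

DCCXLIX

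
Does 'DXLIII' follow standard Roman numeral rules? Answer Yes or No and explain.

'DXLIII': Check the rules: uses only the symbols I, V, X, L, C, D, M; no symbol is repeated more than three times in a row; V, L and D each appear at most once; the only place a smaller symbol precedes a larger one is the allowed subtractive pair XL, the symbol right after such a pair (if any) is smaller than the pair's first symbol, and otherwise the values never increase from left to right. Value: D (500) + XL (40) + I (1) + I (1) + I (1) = 543. So it is a valid standard Roman numeral.

Yes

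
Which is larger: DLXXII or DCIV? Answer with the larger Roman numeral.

DLXXII = 572
DCIV = 604
604 is larger

DCIV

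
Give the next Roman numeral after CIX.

CIX = 109; next is 110

CX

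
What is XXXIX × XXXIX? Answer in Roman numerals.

XXXIX = 39
XXXIX = 39
39 × 39 = 1521

MDXXI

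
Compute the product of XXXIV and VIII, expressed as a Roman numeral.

XXXIV = 34
VIII = 8
34 × 8 = 272

CCLXXII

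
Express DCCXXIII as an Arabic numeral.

DCCXXIII: D=500, C=100, C=100, X=10, X=10, I=1, I=1, I=1
500 + 100 + 100 + 10 + 10 + 1 + 1 + 1 = 723

723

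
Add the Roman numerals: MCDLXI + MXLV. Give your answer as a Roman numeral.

MCDLXI = 1461
MXLV = 1045
1461 + 1045 = 2506

MMDVI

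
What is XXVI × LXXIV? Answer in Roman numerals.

XXVI = 26
LXXIV = 74
26 × 74 = 1924

MCMXXIV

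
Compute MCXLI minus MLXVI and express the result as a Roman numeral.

MCXLI = 1141
MLXVI = 1066
1141 - 1066 = 75

LXXV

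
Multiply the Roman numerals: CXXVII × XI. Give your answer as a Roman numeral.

CXXVII = 127
XI = 11
127 × 11 = 1397

MCCCXCVII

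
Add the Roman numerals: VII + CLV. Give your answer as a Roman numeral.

VII = 7
CLV = 155
7 + 155 = 162

CLXII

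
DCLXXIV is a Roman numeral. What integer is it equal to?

DCLXXIV: D=500, C=100, L=50, X=10, X=10, IV=4
500 + 100 + 50 + 10 + 10 + 4 = 674

674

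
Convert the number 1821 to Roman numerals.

Convert 1821 to Roman numerals:
  1821 contains 1×1000 (M)
  821 contains 1×500 (D)
  321 contains 3×100 (CCC)
  21 contains 2×10 (XX)
  1 contains 1×1 (I)

MDCCCXXI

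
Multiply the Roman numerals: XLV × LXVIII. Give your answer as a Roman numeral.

XLV = 45
LXVIII = 68
45 × 68 = 3060

MMMLX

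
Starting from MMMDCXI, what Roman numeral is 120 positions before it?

MMMDCXI = 3611
3611 - 120 = 3491

MMMCDXCI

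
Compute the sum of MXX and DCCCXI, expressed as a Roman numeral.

MXX = 1020
DCCCXI = 811
1020 + 811 = 1831

MDCCCXXXI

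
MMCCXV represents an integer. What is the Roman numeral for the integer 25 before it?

MMCCXV = 2215
2215 - 25 = 2190

MMCXC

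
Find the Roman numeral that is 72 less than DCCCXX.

DCCCXX = 820
820 - 72 = 748

DCCXLVIII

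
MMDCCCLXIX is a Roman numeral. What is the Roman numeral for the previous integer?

MMDCCCLXIX = 2869; previous is 2868

MMDCCCLXVIII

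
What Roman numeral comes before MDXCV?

MDXCV = 1595, so the previous integer is 1595 - 1 = 1594

MDXCIV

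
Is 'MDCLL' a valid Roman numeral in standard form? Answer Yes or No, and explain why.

'MDCLL': L should not appear more than once

No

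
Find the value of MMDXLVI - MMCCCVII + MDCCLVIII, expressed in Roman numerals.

MMDXLVI = 2546, MMCCCVII = 2307, MDCCLVIII = 1758
2546 - 2307 = 239
239 + 1758 = 1997

MCMXCVII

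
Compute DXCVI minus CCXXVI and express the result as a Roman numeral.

DXCVI = 596
CCXXVI = 226
596 - 226 = 370

CCCLXX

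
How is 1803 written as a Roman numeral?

Convert 1803 to Roman numerals:
  1803 contains 1×1000 (M)
  803 contains 1×500 (D)
  303 contains 3×100 (CCC)
  3 contains 3×1 (III)

MDCCCIII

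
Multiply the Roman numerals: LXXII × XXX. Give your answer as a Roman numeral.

LXXII = 72
XXX = 30
72 × 30 = 2160

MMCLX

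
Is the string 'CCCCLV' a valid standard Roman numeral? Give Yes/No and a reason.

'CCCCLV': More than 3 consecutive C's

No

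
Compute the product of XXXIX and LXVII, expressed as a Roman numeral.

XXXIX = 39
LXVII = 67
39 × 67 = 2613

MMDCXIII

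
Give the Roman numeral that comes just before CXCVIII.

CXCVIII = 198; previous is 197

CXCVII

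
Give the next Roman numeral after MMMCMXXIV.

MMMCMXXIV = 3924; next is 3925

MMMCMXXV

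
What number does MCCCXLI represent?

MCCCXLI: M=1000, C=100, C=100, C=100, XL=40, I=1
1000 + 100 + 100 + 100 + 40 + 1 = 1341

1341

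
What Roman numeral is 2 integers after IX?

IX = 9
9 + 2 = 11

XI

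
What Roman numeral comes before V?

V = 5, so the previous integer is 5 - 1 = 4

IV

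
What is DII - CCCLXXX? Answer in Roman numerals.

DII = 502
CCCLXXX = 380
502 - 380 = 122

CXXII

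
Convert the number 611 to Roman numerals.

Convert 611 to Roman numerals:
  611 contains 1×500 (D)
  111 contains 1×100 (C)
  11 contains 1×10 (X)
  1 contains 1×1 (I)

DCXI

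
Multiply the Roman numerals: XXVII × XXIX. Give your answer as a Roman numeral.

XXVII = 27
XXIX = 29
27 × 29 = 783

DCCLXXXIII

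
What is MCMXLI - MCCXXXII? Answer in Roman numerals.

MCMXLI = 1941
MCCXXXII = 1232
1941 - 1232 = 709

DCCIX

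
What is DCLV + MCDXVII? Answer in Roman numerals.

DCLV = 655
MCDXVII = 1417
655 + 1417 = 2072

MMLXXII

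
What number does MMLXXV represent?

MMLXXV: M=1000, M=1000, L=50, X=10, X=10, V=5
1000 + 1000 + 50 + 10 + 10 + 5 = 2075

2075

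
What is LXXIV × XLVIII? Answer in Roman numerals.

LXXIV = 74
XLVIII = 48
74 × 48 = 3552

MMMDLII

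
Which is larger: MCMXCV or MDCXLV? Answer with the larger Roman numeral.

MCMXCV = 1995
MDCXLV = 1645
1995 is larger

MCMXCV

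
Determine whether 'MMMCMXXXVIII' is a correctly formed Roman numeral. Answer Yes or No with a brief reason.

'MMMCMXXXVIII': Check the rules: uses only the symbols I, V, X, L, C, D, M; no symbol is repeated more than three times in a row; V, L and D each appear at most once; the only place a smaller symbol precedes a larger one is the allowed subtractive pair CM, the symbol right after such a pair (if any) is smaller than the pair's first symbol, and otherwise the values never increase from left to right. Value: M (1000) + M (1000) + M (1000) + CM (900) + X (10) + X (10) + X (10) + V (5) + I (1) + I (1) + I (1) = 3938. So it is a valid standard Roman numeral.

Yes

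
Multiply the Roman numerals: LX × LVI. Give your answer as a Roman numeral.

LX = 60
LVI = 56
60 × 56 = 3360

MMMCCCLX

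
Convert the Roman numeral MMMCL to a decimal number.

MMMCL: M=1000, M=1000, M=1000, C=100, L=50
1000 + 1000 + 1000 + 100 + 50 = 3150

3150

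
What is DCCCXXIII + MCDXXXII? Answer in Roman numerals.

DCCCXXIII = 823
MCDXXXII = 1432
823 + 1432 = 2255

MMCCLV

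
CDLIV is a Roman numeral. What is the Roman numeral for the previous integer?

CDLIV = 454; previous is 453

CDLIII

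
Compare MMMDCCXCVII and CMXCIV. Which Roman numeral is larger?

MMMDCCXCVII = 3797
CMXCIV = 994
3797 is larger

MMMDCCXCVII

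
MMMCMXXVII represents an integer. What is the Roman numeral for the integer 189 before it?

MMMCMXXVII = 3927
3927 - 189 = 3738

MMMDCCXXXVIII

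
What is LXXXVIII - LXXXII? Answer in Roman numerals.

LXXXVIII = 88
LXXXII = 82
88 - 82 = 6

VI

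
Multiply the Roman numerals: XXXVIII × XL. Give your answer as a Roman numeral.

XXXVIII = 38
XL = 40
38 × 40 = 1520

MDXX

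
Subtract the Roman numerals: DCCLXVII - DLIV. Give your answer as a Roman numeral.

DCCLXVII = 767
DLIV = 554
767 - 554 = 213

CCXIII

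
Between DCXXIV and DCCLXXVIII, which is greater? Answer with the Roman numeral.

DCXXIV = 624
DCCLXXVIII = 778
778 is larger

DCCLXXVIII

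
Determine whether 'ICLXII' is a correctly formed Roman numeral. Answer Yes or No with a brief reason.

'ICLXII': Invalid subtractive combination: IC

No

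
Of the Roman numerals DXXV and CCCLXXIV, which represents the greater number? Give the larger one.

DXXV = 525
CCCLXXIV = 374
525 is larger

DXXV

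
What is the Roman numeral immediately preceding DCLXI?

DCLXI = 661; previous is 660

DCLX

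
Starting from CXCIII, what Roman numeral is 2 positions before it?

CXCIII = 193
193 - 2 = 191

CXCI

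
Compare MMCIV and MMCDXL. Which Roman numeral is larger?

MMCIV = 2104
MMCDXL = 2440
2440 is larger

MMCDXL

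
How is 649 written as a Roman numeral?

Convert 649 to Roman numerals:
  649 contains 1×500 (D)
  149 contains 1×100 (C)
  49 contains 1×40 (XL)
  9 contains 1×9 (IX)

DCXLIX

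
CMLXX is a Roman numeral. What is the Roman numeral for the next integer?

CMLXX = 970, so the next integer is 970 + 1 = 971

CMLXXI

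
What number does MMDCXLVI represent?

MMDCXLVI: M=1000, M=1000, D=500, C=100, XL=40, V=5, I=1
1000 + 1000 + 500 + 100 + 40 + 5 + 1 = 2646

2646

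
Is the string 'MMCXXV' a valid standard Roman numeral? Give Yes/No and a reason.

'MMCXXV': Check the rules: uses only the symbols I, V, X, L, C, D, M; no symbol is repeated more than three times in a row; V, L and D each appear at most once; no smaller symbol precedes a larger one (values never increase from left to right). Value: M (1000) + M (1000) + C (100) + X (10) + X (10) + V (5) = 2125. So it is a valid standard Roman numeral.

Yes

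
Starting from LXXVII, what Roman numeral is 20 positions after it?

LXXVII = 77
77 + 20 = 97

XCVII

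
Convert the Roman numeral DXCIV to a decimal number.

DXCIV: D=500, XC=90, IV=4
500 + 90 + 4 = 594

594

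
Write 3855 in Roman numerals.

Convert 3855 to Roman numerals:
  3855 contains 3×1000 (MMM)
  855 contains 1×500 (D)
  355 contains 3×100 (CCC)
  55 contains 1×50 (L)
  5 contains 1×5 (V)

MMMDCCCLV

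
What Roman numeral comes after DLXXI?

DLXXI = 571, so the next integer is 571 + 1 = 572

DLXXII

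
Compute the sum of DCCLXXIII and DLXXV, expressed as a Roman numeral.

DCCLXXIII = 773
DLXXV = 575
773 + 575 = 1348

MCCCXLVIII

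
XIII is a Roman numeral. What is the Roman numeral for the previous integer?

XIII = 13, so the previous integer is 13 - 1 = 12

XII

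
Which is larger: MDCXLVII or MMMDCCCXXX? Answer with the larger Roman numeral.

MDCXLVII = 1647
MMMDCCCXXX = 3830
3830 is larger

MMMDCCCXXX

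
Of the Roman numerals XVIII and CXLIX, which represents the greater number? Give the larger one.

XVIII = 18
CXLIX = 149
149 is larger

CXLIX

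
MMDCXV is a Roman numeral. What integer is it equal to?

MMDCXV: M=1000, M=1000, D=500, C=100, X=10, V=5
1000 + 1000 + 500 + 100 + 10 + 5 = 2615

2615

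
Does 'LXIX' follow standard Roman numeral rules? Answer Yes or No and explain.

'LXIX': Check the rules: uses only the symbols I, V, X, L, C, D, M; no symbol is repeated more than three times in a row; V, L and D each appear at most once; the only place a smaller symbol precedes a larger one is the allowed subtractive pair IX, the symbol right after such a pair (if any) is smaller than the pair's first symbol, and otherwise the values never increase from left to right. Value: L (50) + X (10) + IX (9) = 69. So it is a valid standard Roman numeral.

Yes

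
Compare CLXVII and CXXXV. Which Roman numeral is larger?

CLXVII = 167
CXXXV = 135
167 is larger

CLXVII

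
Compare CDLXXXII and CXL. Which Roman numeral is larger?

CDLXXXII = 482
CXL = 140
482 is larger

CDLXXXII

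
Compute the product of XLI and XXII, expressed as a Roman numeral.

XLI = 41
XXII = 22
41 × 22 = 902

CMII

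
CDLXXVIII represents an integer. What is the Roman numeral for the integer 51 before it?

CDLXXVIII = 478
478 - 51 = 427

CDXXVII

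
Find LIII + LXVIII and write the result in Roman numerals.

LIII = 53
LXVIII = 68
53 + 68 = 121

CXXI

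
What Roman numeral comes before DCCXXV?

DCCXXV = 725; previous is 724

DCCXXIV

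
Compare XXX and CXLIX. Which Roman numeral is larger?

XXX = 30
CXLIX = 149
149 is larger

CXLIX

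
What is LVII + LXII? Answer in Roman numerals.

LVII = 57
LXII = 62
57 + 62 = 119

CXIX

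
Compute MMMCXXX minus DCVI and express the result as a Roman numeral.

MMMCXXX = 3130
DCVI = 606
3130 - 606 = 2524

MMDXXIV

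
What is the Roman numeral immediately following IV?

IV = 4; next is 5

V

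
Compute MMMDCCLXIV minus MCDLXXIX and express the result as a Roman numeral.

MMMDCCLXIV = 3764
MCDLXXIX = 1479
3764 - 1479 = 2285

MMCCLXXXV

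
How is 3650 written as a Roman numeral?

Convert 3650 to Roman numerals:
  3650 contains 3×1000 (MMM)
  650 contains 1×500 (D)
  150 contains 1×100 (C)
  50 contains 1×50 (L)

MMMDCL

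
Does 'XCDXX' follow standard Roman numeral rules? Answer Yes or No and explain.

'XCDXX': X (position 1) comes before the larger symbol D (position 3) without being directly in front of it as a subtractive pair; apart from IV, IX, XL, XC, CD and CM, symbols must go from largest to smallest

No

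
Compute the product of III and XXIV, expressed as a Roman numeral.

III = 3
XXIV = 24
3 × 24 = 72

LXXII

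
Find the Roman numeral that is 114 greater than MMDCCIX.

MMDCCIX = 2709
2709 + 114 = 2823

MMDCCCXXIII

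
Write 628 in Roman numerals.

Convert 628 to Roman numerals:
  628 contains 1×500 (D)
  128 contains 1×100 (C)
  28 contains 2×10 (XX)
  8 contains 1×5 (V)
  3 contains 3×1 (III)

DCXXVIII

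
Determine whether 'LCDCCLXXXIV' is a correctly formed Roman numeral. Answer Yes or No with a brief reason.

'LCDCCLXXXIV': L should not appear more than once

No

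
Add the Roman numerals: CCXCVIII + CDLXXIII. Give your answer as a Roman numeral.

CCXCVIII = 298
CDLXXIII = 473
298 + 473 = 771

DCCLXXI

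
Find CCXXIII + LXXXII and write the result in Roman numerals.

CCXXIII = 223
LXXXII = 82
223 + 82 = 305

CCCV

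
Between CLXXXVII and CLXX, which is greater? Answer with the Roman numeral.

CLXXXVII = 187
CLXX = 170
187 is larger

CLXXXVII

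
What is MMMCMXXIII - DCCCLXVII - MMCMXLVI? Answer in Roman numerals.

MMMCMXXIII = 3923, DCCCLXVII = 867, MMCMXLVI = 2946
3923 - 867 = 3056
3056 - 2946 = 110

CX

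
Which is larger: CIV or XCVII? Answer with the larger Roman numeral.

CIV = 104
XCVII = 97
104 is larger

CIV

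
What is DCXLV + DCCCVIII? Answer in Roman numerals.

DCXLV = 645
DCCCVIII = 808
645 + 808 = 1453

MCDLIII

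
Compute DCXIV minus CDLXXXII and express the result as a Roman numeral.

DCXIV = 614
CDLXXXII = 482
614 - 482 = 132

CXXXII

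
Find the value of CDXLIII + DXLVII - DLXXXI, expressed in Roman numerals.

CDXLIII = 443, DXLVII = 547, DLXXXI = 581
443 + 547 = 990
990 - 581 = 409

CDIX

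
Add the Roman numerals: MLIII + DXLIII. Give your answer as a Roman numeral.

MLIII = 1053
DXLIII = 543
1053 + 543 = 1596

MDXCVI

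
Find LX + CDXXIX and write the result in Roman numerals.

LX = 60
CDXXIX = 429
60 + 429 = 489

CDLXXXIX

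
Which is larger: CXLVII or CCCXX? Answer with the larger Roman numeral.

CXLVII = 147
CCCXX = 320
320 is larger

CCCXX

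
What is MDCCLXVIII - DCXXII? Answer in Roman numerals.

MDCCLXVIII = 1768
DCXXII = 622
1768 - 622 = 1146

MCXLVI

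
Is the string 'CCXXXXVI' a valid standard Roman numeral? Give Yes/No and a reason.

'CCXXXXVI': More than 3 consecutive X's

No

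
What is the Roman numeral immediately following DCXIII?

DCXIII = 613; next is 614

DCXIV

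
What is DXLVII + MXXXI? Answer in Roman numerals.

DXLVII = 547
MXXXI = 1031
547 + 1031 = 1578

MDLXXVIII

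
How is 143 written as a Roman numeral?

Convert 143 to Roman numerals:
  143 contains 1×100 (C)
  43 contains 1×40 (XL)
  3 contains 3×1 (III)

CXLIII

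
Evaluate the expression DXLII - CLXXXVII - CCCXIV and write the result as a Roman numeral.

DXLII = 542, CLXXXVII = 187, CCCXIV = 314
542 - 187 = 355
355 - 314 = 41

XLI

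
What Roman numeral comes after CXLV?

CXLV = 145; next is 146

CXLVI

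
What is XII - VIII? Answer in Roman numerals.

XII = 12
VIII = 8
12 - 8 = 4

IV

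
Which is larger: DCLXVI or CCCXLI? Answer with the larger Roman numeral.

DCLXVI = 666
CCCXLI = 341
666 is larger

DCLXVI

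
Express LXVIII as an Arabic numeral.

LXVIII: L=50, X=10, V=5, I=1, I=1, I=1
50 + 10 + 5 + 1 + 1 + 1 = 68

68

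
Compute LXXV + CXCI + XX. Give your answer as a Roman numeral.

LXXV = 75, CXCI = 191, XX = 20
75 + 191 = 266
266 + 20 = 286

CCLXXXVI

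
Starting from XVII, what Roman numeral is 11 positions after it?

XVII = 17
17 + 11 = 28

XXVIII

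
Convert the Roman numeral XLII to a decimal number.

XLII: XL=40, I=1, I=1
40 + 1 + 1 = 42

42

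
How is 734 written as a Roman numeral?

Convert 734 to Roman numerals:
  734 contains 1×500 (D)
  234 contains 2×100 (CC)
  34 contains 3×10 (XXX)
  4 contains 1×4 (IV)

DCCXXXIV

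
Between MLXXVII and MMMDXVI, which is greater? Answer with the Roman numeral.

MLXXVII = 1077
MMMDXVI = 3516
3516 is larger

MMMDXVI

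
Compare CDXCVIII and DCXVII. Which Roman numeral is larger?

CDXCVIII = 498
DCXVII = 617
617 is larger

DCXVII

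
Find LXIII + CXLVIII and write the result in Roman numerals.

LXIII = 63
CXLVIII = 148
63 + 148 = 211

CCXI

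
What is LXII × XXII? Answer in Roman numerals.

LXII = 62
XXII = 22
62 × 22 = 1364

MCCCLXIV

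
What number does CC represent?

CC: C=100, C=100
100 + 100 = 200

200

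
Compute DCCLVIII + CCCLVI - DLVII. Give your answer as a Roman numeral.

DCCLVIII = 758, CCCLVI = 356, DLVII = 557
758 + 356 = 1114
1114 - 557 = 557

DLVII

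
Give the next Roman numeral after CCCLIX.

CCCLIX = 359; next is 360

CCCLX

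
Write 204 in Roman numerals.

Convert 204 to Roman numerals:
  204 contains 2×100 (CC)
  4 contains 1×4 (IV)

CCIV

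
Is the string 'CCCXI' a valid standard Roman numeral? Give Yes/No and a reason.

'CCCXI': Check the rules: uses only the symbols I, V, X, L, C, D, M; no symbol is repeated more than three times in a row; V, L and D each appear at most once; no smaller symbol precedes a larger one (values never increase from left to right). Value: C (100) + C (100) + C (100) + X (10) + I (1) = 311. So it is a valid standard Roman numeral.

Yes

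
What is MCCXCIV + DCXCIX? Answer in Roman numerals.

MCCXCIV = 1294
DCXCIX = 699
1294 + 699 = 1993

MCMXCIII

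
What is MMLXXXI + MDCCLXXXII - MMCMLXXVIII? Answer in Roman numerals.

MMLXXXI = 2081, MDCCLXXXII = 1782, MMCMLXXVIII = 2978
2081 + 1782 = 3863
3863 - 2978 = 885

DCCCLXXXV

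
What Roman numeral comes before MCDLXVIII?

MCDLXVIII = 1468, so the previous integer is 1468 - 1 = 1467

MCDLXVII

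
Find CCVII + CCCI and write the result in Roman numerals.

CCVII = 207
CCCI = 301
207 + 301 = 508

DVIII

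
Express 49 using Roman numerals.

Convert 49 to Roman numerals:
  49 contains 1×40 (XL)
  9 contains 1×9 (IX)

XLIX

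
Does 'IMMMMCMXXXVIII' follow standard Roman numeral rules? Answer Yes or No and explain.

'IMMMMCMXXXVIII': More than 3 consecutive M's

No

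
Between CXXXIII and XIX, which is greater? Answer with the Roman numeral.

CXXXIII = 133
XIX = 19
133 is larger

CXXXIII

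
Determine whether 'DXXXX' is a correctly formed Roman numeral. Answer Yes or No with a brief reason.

'DXXXX': More than 3 consecutive X's

No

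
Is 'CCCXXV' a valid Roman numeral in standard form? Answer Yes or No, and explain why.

'CCCXXV': Check the rules: uses only the symbols I, V, X, L, C, D, M; no symbol is repeated more than three times in a row; V, L and D each appear at most once; no smaller symbol precedes a larger one (values never increase from left to right). Value: C (100) + C (100) + C (100) + X (10) + X (10) + V (5) = 325. So it is a valid standard Roman numeral.

Yes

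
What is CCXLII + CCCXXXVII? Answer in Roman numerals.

CCXLII = 242
CCCXXXVII = 337
242 + 337 = 579

DLXXIX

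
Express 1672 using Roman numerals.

Convert 1672 to Roman numerals:
  1672 contains 1×1000 (M)
  672 contains 1×500 (D)
  172 contains 1×100 (C)
  72 contains 1×50 (L)
  22 contains 2×10 (XX)
  2 contains 2×1 (II)

MDCLXXII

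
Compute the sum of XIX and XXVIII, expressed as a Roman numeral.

XIX = 19
XXVIII = 28
19 + 28 = 47

XLVII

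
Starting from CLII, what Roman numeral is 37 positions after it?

CLII = 152
152 + 37 = 189

CLXXXIX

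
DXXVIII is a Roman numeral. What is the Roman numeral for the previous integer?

DXXVIII = 528; previous is 527

DXXVII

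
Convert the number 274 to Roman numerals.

Convert 274 to Roman numerals:
  274 contains 2×100 (CC)
  74 contains 1×50 (L)
  24 contains 2×10 (XX)
  4 contains 1×4 (IV)

CCLXXIV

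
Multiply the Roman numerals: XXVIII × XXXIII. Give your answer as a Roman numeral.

XXVIII = 28
XXXIII = 33
28 × 33 = 924

CMXXIV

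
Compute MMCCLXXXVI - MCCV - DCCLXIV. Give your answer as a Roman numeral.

MMCCLXXXVI = 2286, MCCV = 1205, DCCLXIV = 764
2286 - 1205 = 1081
1081 - 764 = 317

CCCXVII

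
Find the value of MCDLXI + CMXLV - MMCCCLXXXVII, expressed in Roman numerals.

MCDLXI = 1461, CMXLV = 945, MMCCCLXXXVII = 2387
1461 + 945 = 2406
2406 - 2387 = 19

XIX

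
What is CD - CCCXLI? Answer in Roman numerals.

CD = 400
CCCXLI = 341
400 - 341 = 59

LIX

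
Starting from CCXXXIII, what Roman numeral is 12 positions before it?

CCXXXIII = 233
233 - 12 = 221

CCXXI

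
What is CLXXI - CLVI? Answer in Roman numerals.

CLXXI = 171
CLVI = 156
171 - 156 = 15

XV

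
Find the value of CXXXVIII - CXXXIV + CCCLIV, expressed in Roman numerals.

CXXXVIII = 138, CXXXIV = 134, CCCLIV = 354
138 - 134 = 4
4 + 354 = 358

CCCLVIII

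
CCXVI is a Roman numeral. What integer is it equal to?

CCXVI: C=100, C=100, X=10, V=5, I=1
100 + 100 + 10 + 5 + 1 = 216

216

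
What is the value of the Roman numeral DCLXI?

DCLXI: D=500, C=100, L=50, X=10, I=1
500 + 100 + 50 + 10 + 1 = 661

661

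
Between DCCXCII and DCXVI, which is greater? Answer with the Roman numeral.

DCCXCII = 792
DCXVI = 616
792 is larger

DCCXCII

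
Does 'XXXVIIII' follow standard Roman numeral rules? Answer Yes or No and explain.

'XXXVIIII': More than 3 consecutive I's

No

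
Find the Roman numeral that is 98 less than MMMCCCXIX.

MMMCCCXIX = 3319
3319 - 98 = 3221

MMMCCXXI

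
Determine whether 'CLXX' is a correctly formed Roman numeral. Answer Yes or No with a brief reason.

'CLXX': Check the rules: uses only the symbols I, V, X, L, C, D, M; no symbol is repeated more than three times in a row; V, L and D each appear at most once; no smaller symbol precedes a larger one (values never increase from left to right). Value: C (100) + L (50) + X (10) + X (10) = 170. So it is a valid standard Roman numeral.

Yes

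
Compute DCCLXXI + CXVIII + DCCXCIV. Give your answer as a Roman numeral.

DCCLXXI = 771, CXVIII = 118, DCCXCIV = 794
771 + 118 = 889
889 + 794 = 1683

MDCLXXXIII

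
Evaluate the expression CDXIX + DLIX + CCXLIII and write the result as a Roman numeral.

CDXIX = 419, DLIX = 559, CCXLIII = 243
419 + 559 = 978
978 + 243 = 1221

MCCXXI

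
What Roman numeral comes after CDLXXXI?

CDLXXXI = 481, so the next integer is 481 + 1 = 482

CDLXXXII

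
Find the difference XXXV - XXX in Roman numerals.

XXXV = 35
XXX = 30
35 - 30 = 5

V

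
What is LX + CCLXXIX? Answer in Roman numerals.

LX = 60
CCLXXIX = 279
60 + 279 = 339

CCCXXXIX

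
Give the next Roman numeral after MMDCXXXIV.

MMDCXXXIV = 2634, so the next integer is 2634 + 1 = 2635

MMDCXXXV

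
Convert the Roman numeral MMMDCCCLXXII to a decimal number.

MMMDCCCLXXII: M=1000, M=1000, M=1000, D=500, C=100, C=100, C=100, L=50, X=10, X=10, I=1, I=1
1000 + 1000 + 1000 + 500 + 100 + 100 + 100 + 50 + 10 + 10 + 1 + 1 = 3872

3872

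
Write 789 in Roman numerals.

Convert 789 to Roman numerals:
  789 contains 1×500 (D)
  289 contains 2×100 (CC)
  89 contains 1×50 (L)
  39 contains 3×10 (XXX)
  9 contains 1×9 (IX)

DCCLXXXIX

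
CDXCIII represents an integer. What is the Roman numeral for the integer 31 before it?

CDXCIII = 493
493 - 31 = 462

CDLXII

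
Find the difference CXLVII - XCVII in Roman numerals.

CXLVII = 147
XCVII = 97
147 - 97 = 50

L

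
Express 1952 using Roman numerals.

Convert 1952 to Roman numerals:
  1952 contains 1×1000 (M)
  952 contains 1×900 (CM)
  52 contains 1×50 (L)
  2 contains 2×1 (II)

MCMLII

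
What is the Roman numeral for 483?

Convert 483 to Roman numerals:
  483 contains 1×400 (CD)
  83 contains 1×50 (L)
  33 contains 3×10 (XXX)
  3 contains 3×1 (III)

CDLXXXIII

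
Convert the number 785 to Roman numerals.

Convert 785 to Roman numerals:
  785 contains 1×500 (D)
  285 contains 2×100 (CC)
  85 contains 1×50 (L)
  35 contains 3×10 (XXX)
  5 contains 1×5 (V)

DCCLXXXV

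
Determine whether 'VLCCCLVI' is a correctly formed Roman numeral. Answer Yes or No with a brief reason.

'VLCCCLVI': V should not appear more than once

No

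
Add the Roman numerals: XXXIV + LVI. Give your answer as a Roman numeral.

XXXIV = 34
LVI = 56
34 + 56 = 90

XC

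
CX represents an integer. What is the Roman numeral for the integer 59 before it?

CX = 110
110 - 59 = 51

LI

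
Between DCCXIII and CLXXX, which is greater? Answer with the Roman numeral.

DCCXIII = 713
CLXXX = 180
713 is larger

DCCXIII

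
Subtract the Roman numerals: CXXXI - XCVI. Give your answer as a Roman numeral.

CXXXI = 131
XCVI = 96
131 - 96 = 35

XXXV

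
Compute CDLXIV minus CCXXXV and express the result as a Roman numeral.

CDLXIV = 464
CCXXXV = 235
464 - 235 = 229

CCXXIX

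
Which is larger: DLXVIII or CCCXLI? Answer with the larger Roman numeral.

DLXVIII = 568
CCCXLI = 341
568 is larger

DLXVIII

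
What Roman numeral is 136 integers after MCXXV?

MCXXV = 1125
1125 + 136 = 1261

MCCLXI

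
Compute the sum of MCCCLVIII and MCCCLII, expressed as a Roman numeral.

MCCCLVIII = 1358
MCCCLII = 1352
1358 + 1352 = 2710

MMDCCX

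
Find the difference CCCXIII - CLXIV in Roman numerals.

CCCXIII = 313
CLXIV = 164
313 - 164 = 149

CXLIX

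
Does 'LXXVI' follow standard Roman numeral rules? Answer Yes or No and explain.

'LXXVI': Check the rules: uses only the symbols I, V, X, L, C, D, M; no symbol is repeated more than three times in a row; V, L and D each appear at most once; no smaller symbol precedes a larger one (values never increase from left to right). Value: L (50) + X (10) + X (10) + V (5) + I (1) = 76. So it is a valid standard Roman numeral.

Yes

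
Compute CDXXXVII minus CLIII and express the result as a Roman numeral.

CDXXXVII = 437
CLIII = 153
437 - 153 = 284

CCLXXXIV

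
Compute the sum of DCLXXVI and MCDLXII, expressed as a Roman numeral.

DCLXXVI = 676
MCDLXII = 1462
676 + 1462 = 2138

MMCXXXVIII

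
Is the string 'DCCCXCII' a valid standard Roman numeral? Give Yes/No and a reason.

'DCCCXCII': Check the rules: uses only the symbols I, V, X, L, C, D, M; no symbol is repeated more than three times in a row; V, L and D each appear at most once; the only place a smaller symbol precedes a larger one is the allowed subtractive pair XC, the symbol right after such a pair (if any) is smaller than the pair's first symbol, and otherwise the values never increase from left to right. Value: D (500) + C (100) + C (100) + C (100) + XC (90) + I (1) + I (1) = 892. So it is a valid standard Roman numeral.

Yes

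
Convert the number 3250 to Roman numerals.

Convert 3250 to Roman numerals:
  3250 contains 3×1000 (MMM)
  250 contains 2×100 (CC)
  50 contains 1×50 (L)

MMMCCL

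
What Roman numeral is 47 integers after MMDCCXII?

MMDCCXII = 2712
2712 + 47 = 2759

MMDCCLIX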